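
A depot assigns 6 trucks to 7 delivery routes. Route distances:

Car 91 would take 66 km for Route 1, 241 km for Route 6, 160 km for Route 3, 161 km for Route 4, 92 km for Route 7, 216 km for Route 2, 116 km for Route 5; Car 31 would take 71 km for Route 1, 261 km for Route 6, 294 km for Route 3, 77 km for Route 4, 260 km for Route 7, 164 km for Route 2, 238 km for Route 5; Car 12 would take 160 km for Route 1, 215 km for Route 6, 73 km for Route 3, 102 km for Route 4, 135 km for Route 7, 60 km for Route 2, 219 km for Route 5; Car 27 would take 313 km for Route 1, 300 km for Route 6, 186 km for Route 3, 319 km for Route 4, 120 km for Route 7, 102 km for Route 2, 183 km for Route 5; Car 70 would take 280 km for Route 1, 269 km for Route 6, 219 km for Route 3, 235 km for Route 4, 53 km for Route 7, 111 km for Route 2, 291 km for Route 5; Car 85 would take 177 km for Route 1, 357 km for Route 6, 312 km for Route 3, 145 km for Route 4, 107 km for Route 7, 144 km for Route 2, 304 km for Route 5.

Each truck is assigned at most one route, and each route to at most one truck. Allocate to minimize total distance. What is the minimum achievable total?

This is the linear assignment problem.
Optimal: Car 91→Route 5 (116 km), Car 31→Route 1 (71 km), Car 12→Route 3 (73 km), Car 27→Route 2 (102 km), Car 70→Route 7 (53 km), Car 85→Route 4 (145 km) — total 116+71+73+102+53+145 = 560 km.
Row-greedy (each truck in turn takes its cheapest remaining route) gives 846 km, worse by 286.
Next-best assignment: Car 91→Route 1, Car 31→Route 4, Car 12→Route 3, Car 27→Route 5, Car 70→Route 7, Car 85→Route 2 = 596 km.
Swapping Car 31↔Car 27 (Car 31→Route 2 164 km, Car 27→Route 1 313 km) adds 304.
No other one-to-one assignment undercuts 560 km.

Minimum total: 560 km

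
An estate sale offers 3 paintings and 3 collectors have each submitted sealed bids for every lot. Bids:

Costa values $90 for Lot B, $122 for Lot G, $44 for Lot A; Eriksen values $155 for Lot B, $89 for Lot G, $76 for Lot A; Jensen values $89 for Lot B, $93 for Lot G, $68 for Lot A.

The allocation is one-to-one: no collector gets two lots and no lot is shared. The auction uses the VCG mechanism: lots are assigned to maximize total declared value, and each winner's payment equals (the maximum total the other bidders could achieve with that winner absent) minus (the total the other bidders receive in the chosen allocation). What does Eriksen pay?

Eriksen pays $21.

Efficient allocation: Costa→Lot G ($122), Eriksen→Lot B ($155), Jensen→Lot A ($68); total welfare W = $345.
Eriksen receives Lot B at value $155, so the others get W − 155 = $190.
Without Eriksen: best allocation of the remaining 2 bidders over all 3 lots is Costa→Lot G ($122), Jensen→Lot B ($89), total $211.
VCG payment = (others' best without Eriksen) − (others' welfare with Eriksen) = 211 − 190 = $21.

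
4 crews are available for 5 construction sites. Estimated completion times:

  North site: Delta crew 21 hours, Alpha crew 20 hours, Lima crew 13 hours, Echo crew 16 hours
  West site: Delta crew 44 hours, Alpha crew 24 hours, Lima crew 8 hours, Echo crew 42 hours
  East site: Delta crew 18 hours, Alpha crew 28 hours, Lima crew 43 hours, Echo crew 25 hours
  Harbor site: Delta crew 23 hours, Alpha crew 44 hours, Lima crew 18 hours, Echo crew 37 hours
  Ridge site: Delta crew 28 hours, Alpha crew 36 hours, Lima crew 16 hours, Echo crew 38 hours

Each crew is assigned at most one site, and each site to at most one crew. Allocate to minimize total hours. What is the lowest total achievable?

Min total: 74 hours

Treat this as an assignment problem: match each crew to one site.
Optimal: Delta crew→East site (18 hours), Alpha crew→West site (24 hours), Lima crew→Ridge site (16 hours), Echo crew→North site (16 hours) — total 18+24+16+16 = 74 hours.
Row-greedy (each crew in turn takes its cheapest remaining site) gives 83 hours, worse by 9.
Next-best assignment: Delta crew→Harbor site, Alpha crew→East site, Lima crew→West site, Echo crew→North site = 75 hours.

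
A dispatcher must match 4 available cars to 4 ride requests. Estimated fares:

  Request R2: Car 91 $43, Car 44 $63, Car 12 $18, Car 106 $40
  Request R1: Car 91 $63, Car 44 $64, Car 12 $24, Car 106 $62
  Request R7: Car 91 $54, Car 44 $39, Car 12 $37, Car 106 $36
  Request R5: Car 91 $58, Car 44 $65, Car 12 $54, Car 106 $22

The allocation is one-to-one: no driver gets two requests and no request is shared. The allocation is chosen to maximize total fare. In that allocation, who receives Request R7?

Optimal: Car 91→Request R7 ($54), Car 44→Request R2 ($63), Car 12→Request R5 ($54), Car 106→Request R1 ($62) — total 54+63+54+62 = $233.
Column-greedy (each request in turn goes to its best remaining driver) gives $185, worse by 48.
Next-best assignment: Car 91→Request R5, Car 44→Request R2, Car 12→Request R7, Car 106→Request R1 = $220.
Swapping Car 12↔Car 91 (Car 12→Request R7 $37, Car 91→Request R5 $58) loses 13.
Car 91's own top request is Request R1 ($63), but forcing Car 91→Request R1 and reassigning the rest optimally gives only $216 — worse by 17.

Car 91 receives Request R7.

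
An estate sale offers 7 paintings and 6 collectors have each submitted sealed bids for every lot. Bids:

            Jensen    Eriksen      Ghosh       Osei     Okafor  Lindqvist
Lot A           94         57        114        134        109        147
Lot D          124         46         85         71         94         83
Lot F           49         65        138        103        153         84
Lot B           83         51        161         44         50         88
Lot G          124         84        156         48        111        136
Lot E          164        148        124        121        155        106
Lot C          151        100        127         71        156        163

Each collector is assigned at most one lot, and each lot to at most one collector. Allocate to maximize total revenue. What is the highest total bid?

Maximum total: $883

Optimal: Jensen→Lot D ($124), Eriksen→Lot E ($148), Ghosh→Lot B ($161), Osei→Lot A ($134), Okafor→Lot F ($153), Lindqvist→Lot C ($163) — total 124+148+161+134+153+163 = $883.
Max-entry greedy (repeatedly take the single best remaining cell) gives $859, worse by 24.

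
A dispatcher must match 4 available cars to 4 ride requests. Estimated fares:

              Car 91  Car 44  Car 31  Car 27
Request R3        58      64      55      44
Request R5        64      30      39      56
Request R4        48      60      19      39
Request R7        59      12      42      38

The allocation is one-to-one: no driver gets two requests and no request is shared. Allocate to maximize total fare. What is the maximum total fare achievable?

This is the linear assignment problem.
Optimal: Car 91→Request R7 ($59), Car 44→Request R4 ($60), Car 31→Request R3 ($55), Car 27→Request R5 ($56) — total 59+60+55+56 = $230.
Row-greedy (each driver in turn takes its best remaining request) gives $209, worse by 21.
Next-best assignment: Car 91→Request R5, Car 44→Request R4, Car 31→Request R3, Car 27→Request R7 = $217.
Swapping Car 31↔Car 91 (Car 31→Request R7 $42, Car 91→Request R3 $58) loses 14.
No other one-to-one assignment exceeds $230.

Maximum total: $230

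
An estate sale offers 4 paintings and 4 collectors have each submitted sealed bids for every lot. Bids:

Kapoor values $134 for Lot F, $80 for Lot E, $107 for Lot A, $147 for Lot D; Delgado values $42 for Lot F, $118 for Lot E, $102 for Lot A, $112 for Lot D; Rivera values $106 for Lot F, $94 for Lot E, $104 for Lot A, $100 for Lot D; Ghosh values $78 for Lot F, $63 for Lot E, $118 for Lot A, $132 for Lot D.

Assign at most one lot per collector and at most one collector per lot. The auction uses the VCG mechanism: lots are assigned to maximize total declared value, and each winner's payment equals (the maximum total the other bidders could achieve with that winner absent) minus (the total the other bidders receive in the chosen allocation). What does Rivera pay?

Rivera pays $1.

Efficient allocation: Kapoor→Lot D ($147), Delgado→Lot E ($118), Rivera→Lot F ($106), Ghosh→Lot A ($118); total welfare W = $489.
Rivera receives Lot F at value $106, so the others get W − 106 = $383.
Without Rivera: best allocation of the remaining 3 bidders over all 4 lots is Kapoor→Lot F ($134), Delgado→Lot E ($118), Ghosh→Lot D ($132), total $384.
VCG payment = (others' best without Rivera) − (others' welfare with Rivera) = 384 − 383 = $1.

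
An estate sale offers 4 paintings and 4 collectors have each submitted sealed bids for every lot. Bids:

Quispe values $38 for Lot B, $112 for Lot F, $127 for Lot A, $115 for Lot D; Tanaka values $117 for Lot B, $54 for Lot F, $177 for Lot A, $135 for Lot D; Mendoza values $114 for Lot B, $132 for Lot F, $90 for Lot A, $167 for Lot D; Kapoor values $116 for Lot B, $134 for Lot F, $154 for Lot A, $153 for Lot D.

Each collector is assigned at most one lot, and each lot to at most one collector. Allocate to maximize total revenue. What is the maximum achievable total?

Optimal: Quispe→Lot F ($112), Tanaka→Lot A ($177), Mendoza→Lot D ($167), Kapoor→Lot B ($116) — total 112+177+167+116 = $572.
Row-greedy (each collector in turn takes its best remaining lot) gives $510, worse by 62.
Next-best assignment: Quispe→Lot F, Tanaka→Lot A, Mendoza→Lot B, Kapoor→Lot D = $556.
Swapping Quispe↔Mendoza (Quispe→Lot D $115, Mendoza→Lot F $132) loses 32.
Checked against all permutations: $572 is optimal.

Maximum total: $572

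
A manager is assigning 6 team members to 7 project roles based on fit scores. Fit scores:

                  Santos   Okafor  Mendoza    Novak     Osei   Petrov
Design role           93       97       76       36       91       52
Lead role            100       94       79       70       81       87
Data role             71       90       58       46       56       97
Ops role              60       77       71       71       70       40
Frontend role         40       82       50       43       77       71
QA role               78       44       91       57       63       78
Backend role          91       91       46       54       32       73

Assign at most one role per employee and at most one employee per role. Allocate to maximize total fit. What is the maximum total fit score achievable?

Maximum total: 541 pts

Optimal: Santos→Lead role (100 pts), Okafor→Backend role (91 pts), Mendoza→QA role (91 pts), Novak→Ops role (71 pts), Osei→Design role (91 pts), Petrov→Data role (97 pts) — total 100+91+91+71+91+97 = 541 pts.
Max-entry greedy (repeatedly take the single best remaining cell) gives 533 pts, worse by 8.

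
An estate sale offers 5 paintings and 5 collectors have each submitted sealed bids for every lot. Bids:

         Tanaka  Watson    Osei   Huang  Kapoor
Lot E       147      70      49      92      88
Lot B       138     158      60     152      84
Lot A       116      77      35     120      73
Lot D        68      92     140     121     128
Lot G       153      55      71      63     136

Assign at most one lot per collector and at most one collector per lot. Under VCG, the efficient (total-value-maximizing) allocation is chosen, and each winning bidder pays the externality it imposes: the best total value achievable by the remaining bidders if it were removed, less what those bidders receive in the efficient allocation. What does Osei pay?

Osei pays $1.

Efficient allocation: Tanaka→Lot E ($147), Watson→Lot B ($158), Osei→Lot D ($140), Huang→Lot A ($120), Kapoor→Lot G ($136); total welfare W = $701.
Osei receives Lot D at value $140, so the others get W − 140 = $561.
Without Osei: best allocation of the remaining 4 bidders over all 5 lots is Tanaka→Lot E ($147), Watson→Lot B ($158), Huang→Lot D ($121), Kapoor→Lot G ($136), total $562.
VCG payment = (others' best without Osei) − (others' welfare with Osei) = 562 − 561 = $1.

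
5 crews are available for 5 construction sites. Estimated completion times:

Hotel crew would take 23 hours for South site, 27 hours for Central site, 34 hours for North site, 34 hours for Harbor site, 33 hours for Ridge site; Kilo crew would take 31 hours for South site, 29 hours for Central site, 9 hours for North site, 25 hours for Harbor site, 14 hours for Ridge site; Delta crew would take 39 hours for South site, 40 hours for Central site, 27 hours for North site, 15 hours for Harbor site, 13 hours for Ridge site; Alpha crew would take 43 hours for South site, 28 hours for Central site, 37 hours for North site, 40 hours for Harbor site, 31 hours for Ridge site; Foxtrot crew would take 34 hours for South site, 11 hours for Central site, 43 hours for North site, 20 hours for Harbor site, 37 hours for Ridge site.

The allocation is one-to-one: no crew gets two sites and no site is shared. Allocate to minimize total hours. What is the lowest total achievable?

Min total: 89 hours

Optimal: Hotel crew→South site (23 hours), Kilo crew→North site (9 hours), Delta crew→Harbor site (15 hours), Alpha crew→Ridge site (31 hours), Foxtrot crew→Central site (11 hours) — total 23+9+15+31+11 = 89 hours.
Min-entry greedy (repeatedly take the single cheapest remaining cell) gives 96 hours, worse by 7.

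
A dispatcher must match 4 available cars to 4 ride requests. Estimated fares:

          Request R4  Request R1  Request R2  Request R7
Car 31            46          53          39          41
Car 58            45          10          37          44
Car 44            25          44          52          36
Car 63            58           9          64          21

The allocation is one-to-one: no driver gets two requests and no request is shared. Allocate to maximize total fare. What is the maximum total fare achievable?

Optimal: Car 31→Request R1 ($53), Car 58→Request R7 ($44), Car 44→Request R2 ($52), Car 63→Request R4 ($58) — total 53+44+52+58 = $207.
Max-entry greedy (repeatedly take the single best remaining cell) gives $198, worse by 9.
Next-best assignment: Car 31→Request R4, Car 58→Request R7, Car 44→Request R1, Car 63→Request R2 = $198.
Swapping Car 44↔Car 63 (Car 44→Request R4 $25, Car 63→Request R2 $64) loses 21.

Max total: $207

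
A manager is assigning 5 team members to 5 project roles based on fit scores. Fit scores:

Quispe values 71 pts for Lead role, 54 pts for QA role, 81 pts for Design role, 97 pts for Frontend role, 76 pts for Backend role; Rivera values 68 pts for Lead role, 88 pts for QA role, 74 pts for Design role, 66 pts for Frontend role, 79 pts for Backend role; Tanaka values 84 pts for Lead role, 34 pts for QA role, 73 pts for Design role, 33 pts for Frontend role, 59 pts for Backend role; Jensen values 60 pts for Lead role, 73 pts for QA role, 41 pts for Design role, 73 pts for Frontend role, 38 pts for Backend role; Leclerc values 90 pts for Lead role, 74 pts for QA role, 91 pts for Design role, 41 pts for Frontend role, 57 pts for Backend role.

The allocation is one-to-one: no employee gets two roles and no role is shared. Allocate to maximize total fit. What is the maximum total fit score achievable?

Treat this as an assignment problem: match each employee to one role.
Optimal: Quispe→Frontend role (97 pts), Rivera→Backend role (79 pts), Tanaka→Lead role (84 pts), Jensen→QA role (73 pts), Leclerc→Design role (91 pts) — total 97+79+84+73+91 = 424 pts.
Max-entry greedy (repeatedly take the single best remaining cell) gives 398 pts, worse by 26.
Next-best assignment: Quispe→Frontend role, Rivera→Backend role, Tanaka→Design role, Jensen→QA role, Leclerc→Lead role = 412 pts.
Every other assignment is strictly worse.

Max total: 424 pts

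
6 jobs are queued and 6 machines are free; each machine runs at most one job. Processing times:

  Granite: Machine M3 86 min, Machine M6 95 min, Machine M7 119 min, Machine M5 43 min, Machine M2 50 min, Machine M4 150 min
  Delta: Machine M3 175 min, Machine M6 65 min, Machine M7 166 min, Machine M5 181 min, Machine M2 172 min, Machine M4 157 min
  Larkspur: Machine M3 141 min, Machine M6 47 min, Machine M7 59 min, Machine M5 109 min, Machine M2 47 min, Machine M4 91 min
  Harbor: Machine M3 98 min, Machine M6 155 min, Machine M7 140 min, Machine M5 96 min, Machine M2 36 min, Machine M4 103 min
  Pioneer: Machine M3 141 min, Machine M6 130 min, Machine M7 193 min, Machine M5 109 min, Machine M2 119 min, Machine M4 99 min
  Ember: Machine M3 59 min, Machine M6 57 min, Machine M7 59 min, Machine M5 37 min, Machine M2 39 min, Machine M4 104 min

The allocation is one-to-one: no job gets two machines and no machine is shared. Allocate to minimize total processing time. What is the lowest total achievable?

Minimum total: 361 min

Treat this as an assignment problem: match each job to one machine.
Optimal: Granite→Machine M5 (43 min), Delta→Machine M6 (65 min), Larkspur→Machine M7 (59 min), Harbor→Machine M2 (36 min), Pioneer→Machine M4 (99 min), Ember→Machine M3 (59 min) — total 43+65+59+36+99+59 = 361 min.
Row-greedy (each job in turn takes its cheapest remaining machine) gives 411 min, worse by 50.
No other one-to-one assignment undercuts 361 min.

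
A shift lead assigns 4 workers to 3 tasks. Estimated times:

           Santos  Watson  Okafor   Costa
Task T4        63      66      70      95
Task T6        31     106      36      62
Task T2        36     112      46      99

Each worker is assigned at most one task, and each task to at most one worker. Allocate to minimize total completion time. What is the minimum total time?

Optimal: Watson→Task T4 (66 min), Okafor→Task T6 (36 min), Santos→Task T2 (36 min) — total 66+36+36 = 138 min.
Min-entry greedy (repeatedly take the single cheapest remaining cell) gives 143 min, worse by 5.
Next-best assignment: Watson→Task T4, Santos→Task T6, Okafor→Task T2 = 143 min.
Checked against all permutations: 138 min is optimal.

Minimum total: 138 min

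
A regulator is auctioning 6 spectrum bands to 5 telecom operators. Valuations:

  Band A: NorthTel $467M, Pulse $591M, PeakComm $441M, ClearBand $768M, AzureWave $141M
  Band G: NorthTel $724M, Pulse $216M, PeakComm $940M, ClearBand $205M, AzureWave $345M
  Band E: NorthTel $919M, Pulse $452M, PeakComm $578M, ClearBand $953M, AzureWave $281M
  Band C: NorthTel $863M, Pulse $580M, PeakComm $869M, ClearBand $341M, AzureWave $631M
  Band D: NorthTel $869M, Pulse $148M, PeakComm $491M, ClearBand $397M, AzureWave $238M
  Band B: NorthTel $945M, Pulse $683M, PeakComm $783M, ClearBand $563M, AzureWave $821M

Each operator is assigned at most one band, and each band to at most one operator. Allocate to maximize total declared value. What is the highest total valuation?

Maximum total: $4174M

Optimal: NorthTel→Band D ($869M), Pulse→Band A ($591M), PeakComm→Band G ($940M), ClearBand→Band E ($953M), AzureWave→Band B ($821M) — total 869+591+940+953+821 = $4174M.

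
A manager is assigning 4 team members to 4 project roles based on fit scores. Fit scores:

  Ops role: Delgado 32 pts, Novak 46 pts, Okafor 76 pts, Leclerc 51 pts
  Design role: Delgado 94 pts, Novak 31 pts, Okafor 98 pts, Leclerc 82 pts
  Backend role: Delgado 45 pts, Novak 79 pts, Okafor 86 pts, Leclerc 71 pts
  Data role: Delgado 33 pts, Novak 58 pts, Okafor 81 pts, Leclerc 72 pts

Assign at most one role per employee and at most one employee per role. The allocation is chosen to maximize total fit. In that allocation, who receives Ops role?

Treat this as an assignment problem: match each employee to one role.
Optimal: Delgado→Design role (94 pts), Novak→Backend role (79 pts), Okafor→Ops role (76 pts), Leclerc→Data role (72 pts) — total 94+79+76+72 = 321 pts.
Row-greedy (each employee in turn takes its best remaining role) gives 305 pts, worse by 16.
Next-best assignment: Delgado→Design role, Novak→Backend role, Okafor→Data role, Leclerc→Ops role = 305 pts.
Okafor's own top role is Design role (98 pts), but forcing Okafor→Design role and reassigning the rest optimally gives only 281 pts — worse by 40.

Okafor receives Ops role.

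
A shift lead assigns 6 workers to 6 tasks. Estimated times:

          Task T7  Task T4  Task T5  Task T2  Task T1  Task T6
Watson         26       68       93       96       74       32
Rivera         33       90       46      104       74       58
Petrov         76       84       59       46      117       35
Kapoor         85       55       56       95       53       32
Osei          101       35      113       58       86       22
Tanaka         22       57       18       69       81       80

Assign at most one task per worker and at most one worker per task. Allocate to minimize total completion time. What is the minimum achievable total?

This is the linear assignment problem.
Optimal: Watson→Task T6 (32 min), Rivera→Task T7 (33 min), Petrov→Task T2 (46 min), Kapoor→Task T1 (53 min), Osei→Task T4 (35 min), Tanaka→Task T5 (18 min) — total 32+33+46+53+35+18 = 217 min.
Column-greedy (each task in turn goes to its cheapest remaining worker) gives 234 min, worse by 17.
Swapping Tanaka↔Watson (Tanaka→Task T6 80 min, Watson→Task T5 93 min) adds 123.
Every other assignment is strictly worse.

Min total: 217 min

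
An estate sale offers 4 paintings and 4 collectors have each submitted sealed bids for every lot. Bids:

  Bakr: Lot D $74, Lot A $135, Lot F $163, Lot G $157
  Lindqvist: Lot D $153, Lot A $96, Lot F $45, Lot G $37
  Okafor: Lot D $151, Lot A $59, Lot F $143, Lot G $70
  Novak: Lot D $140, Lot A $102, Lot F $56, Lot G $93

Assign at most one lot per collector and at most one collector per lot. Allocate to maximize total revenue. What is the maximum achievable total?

This is the linear assignment problem.
Optimal: Bakr→Lot G ($157), Lindqvist→Lot D ($153), Okafor→Lot F ($143), Novak→Lot A ($102) — total 157+153+143+102 = $555.
Row-greedy (each collector in turn takes its best remaining lot) gives $488, worse by 67.
Checked against all permutations: $555 is optimal.

Maximum total: $555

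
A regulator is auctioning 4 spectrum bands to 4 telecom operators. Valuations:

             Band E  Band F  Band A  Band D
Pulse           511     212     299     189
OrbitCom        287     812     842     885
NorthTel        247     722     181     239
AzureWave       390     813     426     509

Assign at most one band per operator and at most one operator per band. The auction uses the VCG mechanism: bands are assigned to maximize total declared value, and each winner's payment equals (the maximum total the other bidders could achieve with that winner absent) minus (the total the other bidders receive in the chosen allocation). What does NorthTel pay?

NorthTel pays $347M.

Efficient allocation: Pulse→Band E ($511M), OrbitCom→Band A ($842M), NorthTel→Band F ($722M), AzureWave→Band D ($509M); total welfare W = $2584M.
NorthTel receives Band F at value $722M, so the others get W − 722 = $1862M.
Without NorthTel: best allocation of the remaining 3 bidders over all 4 bands is Pulse→Band E ($511M), OrbitCom→Band D ($885M), AzureWave→Band F ($813M), total $2209M.
VCG payment = (others' best without NorthTel) − (others' welfare with NorthTel) = 2209 − 1862 = $347M.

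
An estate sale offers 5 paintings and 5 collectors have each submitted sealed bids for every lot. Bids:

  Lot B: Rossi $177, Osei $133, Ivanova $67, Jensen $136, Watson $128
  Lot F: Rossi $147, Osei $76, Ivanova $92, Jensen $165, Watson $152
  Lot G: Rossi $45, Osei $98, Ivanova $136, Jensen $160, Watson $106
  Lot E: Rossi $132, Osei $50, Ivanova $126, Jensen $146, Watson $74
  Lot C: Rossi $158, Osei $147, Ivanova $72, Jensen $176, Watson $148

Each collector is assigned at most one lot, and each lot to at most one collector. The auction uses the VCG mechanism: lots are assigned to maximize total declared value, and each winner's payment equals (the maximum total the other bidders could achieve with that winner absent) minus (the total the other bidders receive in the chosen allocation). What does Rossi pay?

Rossi pays $12.

Efficient allocation: Rossi→Lot B ($177), Osei→Lot C ($147), Ivanova→Lot E ($126), Jensen→Lot G ($160), Watson→Lot F ($152); total welfare W = $762.
Rossi receives Lot B at value $177, so the others get W − 177 = $585.
Without Rossi: best allocation of the remaining 4 bidders over all 5 lots is Osei→Lot B ($133), Ivanova→Lot G ($136), Jensen→Lot C ($176), Watson→Lot F ($152), total $597.
VCG payment = (others' best without Rossi) − (others' welfare with Rossi) = 597 − 585 = $12.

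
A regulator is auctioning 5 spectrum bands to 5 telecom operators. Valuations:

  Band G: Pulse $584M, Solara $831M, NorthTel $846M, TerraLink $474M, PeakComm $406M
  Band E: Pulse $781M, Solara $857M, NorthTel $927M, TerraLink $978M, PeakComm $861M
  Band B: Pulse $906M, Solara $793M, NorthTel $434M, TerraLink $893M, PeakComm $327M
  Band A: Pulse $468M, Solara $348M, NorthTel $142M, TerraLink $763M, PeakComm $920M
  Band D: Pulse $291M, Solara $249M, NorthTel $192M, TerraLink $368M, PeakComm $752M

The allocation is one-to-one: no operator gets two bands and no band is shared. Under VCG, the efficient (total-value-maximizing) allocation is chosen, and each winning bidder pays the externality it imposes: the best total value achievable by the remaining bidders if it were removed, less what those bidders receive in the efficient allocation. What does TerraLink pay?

TerraLink pays $168M.

Efficient allocation: Pulse→Band B ($906M), Solara→Band G ($831M), NorthTel→Band E ($927M), TerraLink→Band A ($763M), PeakComm→Band D ($752M); total welfare W = $4179M.
TerraLink receives Band A at value $763M, so the others get W − 763 = $3416M.
Without TerraLink: best allocation of the remaining 4 bidders over all 5 bands is Pulse→Band B ($906M), Solara→Band G ($831M), NorthTel→Band E ($927M), PeakComm→Band A ($920M), total $3584M.
VCG payment = (others' best without TerraLink) − (others' welfare with TerraLink) = 3584 − 3416 = $168M.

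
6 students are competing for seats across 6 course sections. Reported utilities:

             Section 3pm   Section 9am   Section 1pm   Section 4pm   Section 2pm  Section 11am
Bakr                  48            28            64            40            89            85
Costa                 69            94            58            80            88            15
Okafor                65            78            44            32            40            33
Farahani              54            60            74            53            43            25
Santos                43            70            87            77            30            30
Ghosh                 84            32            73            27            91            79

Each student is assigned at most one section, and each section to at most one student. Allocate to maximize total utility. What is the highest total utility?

Maximum total: 486 points

Optimal: Bakr→Section 11am (85 points), Costa→Section 9am (94 points), Okafor→Section 3pm (65 points), Farahani→Section 1pm (74 points), Santos→Section 4pm (77 points), Ghosh→Section 2pm (91 points) — total 85+94+65+74+77+91 = 486 points.
Column-greedy (each section in turn goes to its best remaining student) gives 440 points, worse by 46.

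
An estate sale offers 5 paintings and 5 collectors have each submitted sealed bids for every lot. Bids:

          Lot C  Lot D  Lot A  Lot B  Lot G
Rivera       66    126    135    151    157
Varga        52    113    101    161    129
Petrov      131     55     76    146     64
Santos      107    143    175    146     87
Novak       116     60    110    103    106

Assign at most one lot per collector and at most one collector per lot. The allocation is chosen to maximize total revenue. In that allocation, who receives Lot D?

Optimal: Rivera→Lot G ($157), Varga→Lot D ($113), Petrov→Lot B ($146), Santos→Lot A ($175), Novak→Lot C ($116) — total 157+113+146+175+116 = $707.
Max-entry greedy (repeatedly take the single best remaining cell) gives $684, worse by 23.
Next-best assignment: Rivera→Lot G, Varga→Lot B, Petrov→Lot C, Santos→Lot D, Novak→Lot A = $702.
Swapping Petrov↔Santos (Petrov→Lot A $76, Santos→Lot B $146) loses 99.
Every other assignment is strictly worse.
Varga's own top lot is Lot B ($161), but forcing Varga→Lot B and reassigning the rest optimally gives only $702 — worse by 5.

Varga receives Lot D.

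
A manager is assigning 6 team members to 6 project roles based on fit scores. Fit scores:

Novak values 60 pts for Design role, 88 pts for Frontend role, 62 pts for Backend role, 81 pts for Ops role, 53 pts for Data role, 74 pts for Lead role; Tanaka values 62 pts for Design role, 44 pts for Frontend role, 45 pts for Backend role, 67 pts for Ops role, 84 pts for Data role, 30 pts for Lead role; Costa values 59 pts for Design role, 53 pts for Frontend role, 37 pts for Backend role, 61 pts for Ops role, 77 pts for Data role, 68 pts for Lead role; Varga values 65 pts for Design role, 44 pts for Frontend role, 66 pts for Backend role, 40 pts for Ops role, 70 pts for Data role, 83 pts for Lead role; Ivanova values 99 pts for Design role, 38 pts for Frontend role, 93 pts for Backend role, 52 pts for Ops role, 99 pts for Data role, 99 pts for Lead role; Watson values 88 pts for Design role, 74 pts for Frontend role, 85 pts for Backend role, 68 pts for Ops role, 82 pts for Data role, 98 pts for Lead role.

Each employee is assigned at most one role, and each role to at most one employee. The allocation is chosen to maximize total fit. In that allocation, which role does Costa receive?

Optimal: Novak→Frontend role (88 pts), Tanaka→Data role (84 pts), Costa→Ops role (61 pts), Varga→Lead role (83 pts), Ivanova→Design role (99 pts), Watson→Backend role (85 pts) — total 88+84+61+83+99+85 = 500 pts.
Row-greedy (each employee in turn takes its best remaining role) gives 473 pts, worse by 27.
Next-best assignment: Novak→Frontend role, Tanaka→Ops role, Costa→Data role, Varga→Lead role, Ivanova→Design role, Watson→Backend role = 499 pts.
No other one-to-one assignment exceeds 500 pts.
Costa's own top role is Data role (77 pts), but forcing Costa→Data role and reassigning the rest optimally gives only 499 pts — worse by 1.

Costa receives Ops role.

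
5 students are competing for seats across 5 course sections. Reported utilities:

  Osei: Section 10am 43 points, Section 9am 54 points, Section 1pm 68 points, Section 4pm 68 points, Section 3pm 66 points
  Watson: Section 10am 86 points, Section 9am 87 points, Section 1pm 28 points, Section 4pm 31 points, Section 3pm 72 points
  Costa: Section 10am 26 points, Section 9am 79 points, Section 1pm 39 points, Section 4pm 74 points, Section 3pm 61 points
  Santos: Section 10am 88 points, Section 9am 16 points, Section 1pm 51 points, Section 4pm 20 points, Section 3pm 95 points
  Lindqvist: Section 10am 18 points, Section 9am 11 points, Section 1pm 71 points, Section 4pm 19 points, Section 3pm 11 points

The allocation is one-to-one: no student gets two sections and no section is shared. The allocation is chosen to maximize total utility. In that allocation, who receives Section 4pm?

Osei receives Section 4pm.

Treat this as an assignment problem: match each student to one section.
Optimal: Osei→Section 4pm (68 points), Watson→Section 10am (86 points), Costa→Section 9am (79 points), Santos→Section 3pm (95 points), Lindqvist→Section 1pm (71 points) — total 68+86+79+95+71 = 399 points.
Row-greedy (each student in turn takes its best remaining section) gives 342 points, worse by 57.
Osei's own top section is Section 1pm (68 points), but forcing Osei→Section 1pm and reassigning the rest optimally gives only 347 points — worse by 52.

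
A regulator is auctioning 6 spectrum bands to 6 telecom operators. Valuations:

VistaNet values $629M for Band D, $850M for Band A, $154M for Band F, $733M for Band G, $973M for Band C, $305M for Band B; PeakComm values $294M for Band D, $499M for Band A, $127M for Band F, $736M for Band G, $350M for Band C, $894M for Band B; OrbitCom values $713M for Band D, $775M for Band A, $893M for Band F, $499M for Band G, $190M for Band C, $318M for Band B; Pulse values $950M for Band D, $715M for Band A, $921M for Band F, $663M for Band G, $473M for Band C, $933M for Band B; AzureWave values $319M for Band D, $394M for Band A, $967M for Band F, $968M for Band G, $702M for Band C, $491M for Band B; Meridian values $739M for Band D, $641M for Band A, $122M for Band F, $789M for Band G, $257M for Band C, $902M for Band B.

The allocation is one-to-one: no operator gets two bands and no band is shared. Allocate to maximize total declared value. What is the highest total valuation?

This is the linear assignment problem.
Optimal: VistaNet→Band C ($973M), PeakComm→Band B ($894M), OrbitCom→Band A ($775M), Pulse→Band D ($950M), AzureWave→Band F ($967M), Meridian→Band G ($789M) — total 973+894+775+950+967+789 = $5348M.
Column-greedy (each band in turn goes to its best remaining operator) gives $4224M, worse by 1124.

Max total: $5348M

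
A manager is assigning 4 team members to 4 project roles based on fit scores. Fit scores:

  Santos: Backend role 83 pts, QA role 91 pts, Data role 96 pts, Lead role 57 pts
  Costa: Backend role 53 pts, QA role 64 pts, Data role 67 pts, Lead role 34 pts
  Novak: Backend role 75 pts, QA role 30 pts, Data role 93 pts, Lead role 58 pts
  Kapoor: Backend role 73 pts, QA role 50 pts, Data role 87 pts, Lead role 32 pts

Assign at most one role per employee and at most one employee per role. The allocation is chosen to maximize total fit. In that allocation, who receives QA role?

Optimal: Santos→Backend role (83 pts), Costa→QA role (64 pts), Novak→Lead role (58 pts), Kapoor→Data role (87 pts) — total 83+64+58+87 = 292 pts.
Column-greedy (each role in turn goes to its best remaining employee) gives 272 pts, worse by 20.
Swapping Santos↔Kapoor (Santos→Data role 96 pts, Kapoor→Backend role 73 pts) loses 1.
Every other assignment is strictly worse.
Costa's own top role is Data role (67 pts), but forcing Costa→Data role and reassigning the rest optimally gives only 289 pts — worse by 3.

Costa receives QA role.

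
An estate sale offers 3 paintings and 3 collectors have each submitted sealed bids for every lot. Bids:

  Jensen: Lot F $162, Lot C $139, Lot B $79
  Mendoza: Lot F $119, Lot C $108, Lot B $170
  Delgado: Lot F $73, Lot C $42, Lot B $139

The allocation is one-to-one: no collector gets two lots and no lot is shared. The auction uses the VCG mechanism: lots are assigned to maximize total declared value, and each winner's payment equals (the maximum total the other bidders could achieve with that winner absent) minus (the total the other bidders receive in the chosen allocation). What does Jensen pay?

Jensen pays $11.

Efficient allocation: Jensen→Lot F ($162), Mendoza→Lot C ($108), Delgado→Lot B ($139); total welfare W = $409.
Jensen receives Lot F at value $162, so the others get W − 162 = $247.
Without Jensen: best allocation of the remaining 2 bidders over all 3 lots is Mendoza→Lot F ($119), Delgado→Lot B ($139), total $258.
VCG payment = (others' best without Jensen) − (others' welfare with Jensen) = 258 − 247 = $11.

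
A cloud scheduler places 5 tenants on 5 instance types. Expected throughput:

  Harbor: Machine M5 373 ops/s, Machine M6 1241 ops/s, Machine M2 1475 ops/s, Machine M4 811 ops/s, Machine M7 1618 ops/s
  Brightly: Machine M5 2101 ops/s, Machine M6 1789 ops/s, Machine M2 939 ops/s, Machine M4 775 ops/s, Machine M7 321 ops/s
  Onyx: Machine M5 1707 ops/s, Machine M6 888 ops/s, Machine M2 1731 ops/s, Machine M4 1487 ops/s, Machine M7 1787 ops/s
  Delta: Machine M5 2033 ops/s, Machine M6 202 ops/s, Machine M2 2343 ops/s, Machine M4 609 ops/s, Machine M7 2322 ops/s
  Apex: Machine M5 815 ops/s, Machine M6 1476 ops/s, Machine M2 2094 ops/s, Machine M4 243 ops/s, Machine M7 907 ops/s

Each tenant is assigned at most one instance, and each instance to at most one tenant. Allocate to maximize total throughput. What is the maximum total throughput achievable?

Treat this as an assignment problem: match each tenant to one instance.
Optimal: Harbor→Machine M6 (1241 ops/s), Brightly→Machine M5 (2101 ops/s), Onyx→Machine M4 (1487 ops/s), Delta→Machine M7 (2322 ops/s), Apex→Machine M2 (2094 ops/s) — total 1241+2101+1487+2322+2094 = 9245 ops/s.
Max-entry greedy (repeatedly take the single best remaining cell) gives 8518 ops/s, worse by 727.

Maximum total: 9245 ops/s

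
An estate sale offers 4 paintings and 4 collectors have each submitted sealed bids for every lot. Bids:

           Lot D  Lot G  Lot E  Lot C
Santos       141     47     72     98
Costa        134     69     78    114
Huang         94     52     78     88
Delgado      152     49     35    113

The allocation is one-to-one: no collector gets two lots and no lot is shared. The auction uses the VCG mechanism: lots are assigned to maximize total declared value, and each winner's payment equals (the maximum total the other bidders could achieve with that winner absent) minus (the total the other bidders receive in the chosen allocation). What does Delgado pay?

Efficient allocation: Santos→Lot D ($141), Costa→Lot G ($69), Huang→Lot E ($78), Delgado→Lot C ($113); total welfare W = $401.
Delgado receives Lot C at value $113, so the others get W − 113 = $288.
Without Delgado: best allocation of the remaining 3 bidders over all 4 lots is Santos→Lot D ($141), Costa→Lot C ($114), Huang→Lot E ($78), total $333.
VCG payment = (others' best without Delgado) − (others' welfare with Delgado) = 333 − 288 = $45.

Delgado pays $45.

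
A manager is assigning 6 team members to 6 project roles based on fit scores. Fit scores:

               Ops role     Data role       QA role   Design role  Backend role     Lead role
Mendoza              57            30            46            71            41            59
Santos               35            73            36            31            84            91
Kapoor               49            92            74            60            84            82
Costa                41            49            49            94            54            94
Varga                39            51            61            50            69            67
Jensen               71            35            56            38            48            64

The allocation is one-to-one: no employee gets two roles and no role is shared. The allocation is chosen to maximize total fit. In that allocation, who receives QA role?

Optimal: Mendoza→Design role (71 pts), Santos→Backend role (84 pts), Kapoor→Data role (92 pts), Costa→Lead role (94 pts), Varga→QA role (61 pts), Jensen→Ops role (71 pts) — total 71+84+92+94+61+71 = 473 pts.
Max-entry greedy (repeatedly take the single best remaining cell) gives 463 pts, worse by 10.
Swapping Kapoor↔Jensen (Kapoor→Ops role 49 pts, Jensen→Data role 35 pts) loses 79.
No other one-to-one assignment exceeds 473 pts.
Varga's own top role is Backend role (69 pts), but forcing Varga→Backend role and reassigning the rest optimally gives only 463 pts — worse by 10.

Varga receives QA role.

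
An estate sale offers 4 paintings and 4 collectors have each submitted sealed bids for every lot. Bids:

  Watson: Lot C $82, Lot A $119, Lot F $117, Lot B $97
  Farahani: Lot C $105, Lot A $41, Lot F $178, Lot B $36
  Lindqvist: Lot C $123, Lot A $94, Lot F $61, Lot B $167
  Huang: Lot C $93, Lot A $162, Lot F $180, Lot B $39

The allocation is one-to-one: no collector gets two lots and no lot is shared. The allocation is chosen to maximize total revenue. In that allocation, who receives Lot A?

Huang receives Lot A.

This is the linear assignment problem.
Optimal: Watson→Lot C ($82), Farahani→Lot F ($178), Lindqvist→Lot B ($167), Huang→Lot A ($162) — total 82+178+167+162 = $589.
Max-entry greedy (repeatedly take the single best remaining cell) gives $571, worse by 18.
Next-best assignment: Watson→Lot A, Farahani→Lot C, Lindqvist→Lot B, Huang→Lot F = $571.
Swapping Watson↔Lindqvist (Watson→Lot B $97, Lindqvist→Lot C $123) loses 29.
Every other assignment is strictly worse.
Huang's own top lot is Lot F ($180), but forcing Huang→Lot F and reassigning the rest optimally gives only $571 — worse by 18.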